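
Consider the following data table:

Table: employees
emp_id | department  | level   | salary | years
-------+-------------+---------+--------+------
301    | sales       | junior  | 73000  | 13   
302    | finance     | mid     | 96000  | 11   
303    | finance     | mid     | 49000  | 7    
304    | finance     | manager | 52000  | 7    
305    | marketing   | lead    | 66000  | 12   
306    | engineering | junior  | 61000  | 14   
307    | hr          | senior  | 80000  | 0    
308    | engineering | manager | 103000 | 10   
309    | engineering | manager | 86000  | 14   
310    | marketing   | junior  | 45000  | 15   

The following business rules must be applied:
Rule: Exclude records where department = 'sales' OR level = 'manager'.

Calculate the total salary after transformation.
397000

Step 1: Find records where department = 'sales' OR level = 'manager'
Step 2: 4 records match, summing to 314000
Step 3: Original sum: 711000
Step 4: Remaining sum = 711000 - 314000 = 397000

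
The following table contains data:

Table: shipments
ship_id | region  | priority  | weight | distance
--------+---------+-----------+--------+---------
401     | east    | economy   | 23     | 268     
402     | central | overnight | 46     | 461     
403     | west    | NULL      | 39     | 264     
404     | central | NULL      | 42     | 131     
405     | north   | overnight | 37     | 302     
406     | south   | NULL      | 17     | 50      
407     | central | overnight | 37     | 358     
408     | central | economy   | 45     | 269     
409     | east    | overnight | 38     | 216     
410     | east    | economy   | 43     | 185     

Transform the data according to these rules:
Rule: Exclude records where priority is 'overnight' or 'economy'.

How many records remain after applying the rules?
3

Step 1: Count records to exclude
  - 4 (overnight) + 3 (economy) = 7 records
Step 2: Total records: 10
Step 3: Remaining = 10 - 7 = 3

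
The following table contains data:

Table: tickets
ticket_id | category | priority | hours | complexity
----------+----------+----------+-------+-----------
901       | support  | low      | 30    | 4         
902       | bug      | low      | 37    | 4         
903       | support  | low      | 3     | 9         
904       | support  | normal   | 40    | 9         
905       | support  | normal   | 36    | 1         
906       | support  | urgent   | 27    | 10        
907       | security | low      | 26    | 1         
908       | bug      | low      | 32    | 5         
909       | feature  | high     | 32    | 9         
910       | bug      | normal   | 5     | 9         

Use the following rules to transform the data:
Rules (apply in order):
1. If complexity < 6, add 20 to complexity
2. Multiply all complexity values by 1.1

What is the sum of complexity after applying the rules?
177.1

Step 1: Apply Rule 1 - Add 20 to records with complexity < 6
  - 5 records affected: 15 + (5 × 20) = 115
  - Unaffected records: 46
  - Sum after Rule 1: 161
Step 2: Apply Rule 2 - Multiply all by 1.1
  - 161 × 1.1 = 177.1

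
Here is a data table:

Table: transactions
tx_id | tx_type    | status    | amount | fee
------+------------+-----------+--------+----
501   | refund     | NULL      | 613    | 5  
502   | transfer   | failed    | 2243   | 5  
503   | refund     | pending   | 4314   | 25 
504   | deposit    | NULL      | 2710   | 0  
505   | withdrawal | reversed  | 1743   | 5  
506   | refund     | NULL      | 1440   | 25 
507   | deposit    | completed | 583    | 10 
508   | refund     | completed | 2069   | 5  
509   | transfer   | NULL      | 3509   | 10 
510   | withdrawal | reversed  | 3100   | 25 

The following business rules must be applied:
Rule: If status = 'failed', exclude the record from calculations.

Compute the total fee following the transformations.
110

Step 1: Identify records where status = 'failed'
Step 2: The excluded records sum to 5
Step 3: Original total fee = 115
Step 4: Remaining total = 115 - 5 = 110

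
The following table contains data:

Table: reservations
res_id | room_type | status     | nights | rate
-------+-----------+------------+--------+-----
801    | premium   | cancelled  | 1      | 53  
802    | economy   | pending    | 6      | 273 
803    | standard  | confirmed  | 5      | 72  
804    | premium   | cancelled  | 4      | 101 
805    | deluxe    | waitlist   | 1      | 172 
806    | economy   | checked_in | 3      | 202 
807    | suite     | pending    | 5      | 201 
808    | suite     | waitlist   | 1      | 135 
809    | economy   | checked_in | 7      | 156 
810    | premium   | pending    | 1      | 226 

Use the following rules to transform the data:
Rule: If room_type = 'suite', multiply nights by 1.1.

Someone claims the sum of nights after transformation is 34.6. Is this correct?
Yes, the result is correct.

Step 1: Calculate the correct sum after transformation
Step 2: Apply multiplier 1.1 to records where room_type = 'suite'
Step 3: Correct result = 34.6
Step 4: Claimed result = 34.6
Step 5: 34.6 = 34.6 ✓
Conclusion: The claimed result is correct.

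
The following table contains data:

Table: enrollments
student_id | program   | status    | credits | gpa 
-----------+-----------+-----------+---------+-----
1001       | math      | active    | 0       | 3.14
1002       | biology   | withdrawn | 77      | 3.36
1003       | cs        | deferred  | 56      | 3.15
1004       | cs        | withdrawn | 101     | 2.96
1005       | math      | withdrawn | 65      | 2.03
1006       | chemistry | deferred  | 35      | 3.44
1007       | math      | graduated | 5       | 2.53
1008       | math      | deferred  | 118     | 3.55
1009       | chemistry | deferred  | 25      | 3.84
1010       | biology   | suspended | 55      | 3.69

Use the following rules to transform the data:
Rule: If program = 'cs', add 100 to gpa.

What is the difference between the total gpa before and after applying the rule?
200.0

Step 1: Original sum of gpa = 31.69
Step 2: 2 records have program = 'cs'
Step 3: Each affected record changes by 100
Step 4: Total change = 2 × 100 = 200
Step 5: New sum = 31.69 + 200 = 231.69
Step 6: Difference = |231.69 - 31.69| = 200.0
        (Sum increased by 200.0)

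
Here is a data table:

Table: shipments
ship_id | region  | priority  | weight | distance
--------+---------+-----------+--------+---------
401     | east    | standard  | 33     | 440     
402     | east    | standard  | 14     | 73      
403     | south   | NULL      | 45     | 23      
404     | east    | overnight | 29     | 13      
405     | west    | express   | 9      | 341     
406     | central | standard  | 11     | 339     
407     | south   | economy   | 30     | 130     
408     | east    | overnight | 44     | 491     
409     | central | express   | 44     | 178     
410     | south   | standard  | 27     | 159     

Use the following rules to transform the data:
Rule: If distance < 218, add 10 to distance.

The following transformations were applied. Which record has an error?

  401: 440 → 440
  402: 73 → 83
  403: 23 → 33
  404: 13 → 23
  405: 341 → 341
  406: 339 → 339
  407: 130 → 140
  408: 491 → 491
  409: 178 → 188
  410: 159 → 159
Record 410 has an error. The correct transformed value should be 169, not 159.

Step 1: Check each record against the rule
Step 2: Record 410 has distance = 159
Step 3: Since 159 < 218, the bonus should have been applied
Step 4: Correct value = 169, but claimed value = 159
Conclusion: Record 410 has the error.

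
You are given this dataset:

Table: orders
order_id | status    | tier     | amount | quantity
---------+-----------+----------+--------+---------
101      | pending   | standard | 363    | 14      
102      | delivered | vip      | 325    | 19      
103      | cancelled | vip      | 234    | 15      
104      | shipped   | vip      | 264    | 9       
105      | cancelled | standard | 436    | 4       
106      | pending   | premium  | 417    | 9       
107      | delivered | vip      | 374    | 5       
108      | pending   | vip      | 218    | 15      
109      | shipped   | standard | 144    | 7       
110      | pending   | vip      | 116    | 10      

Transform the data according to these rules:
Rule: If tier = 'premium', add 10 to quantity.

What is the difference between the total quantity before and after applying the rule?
10

Step 1: Original sum of quantity = 107
Step 2: 1 records have tier = 'premium'
Step 3: Each affected record changes by 10
Step 4: Total change = 1 × 10 = 10
Step 5: New sum = 107 + 10 = 117
Step 6: Difference = |117 - 107| = 10
        (Sum increased by 10)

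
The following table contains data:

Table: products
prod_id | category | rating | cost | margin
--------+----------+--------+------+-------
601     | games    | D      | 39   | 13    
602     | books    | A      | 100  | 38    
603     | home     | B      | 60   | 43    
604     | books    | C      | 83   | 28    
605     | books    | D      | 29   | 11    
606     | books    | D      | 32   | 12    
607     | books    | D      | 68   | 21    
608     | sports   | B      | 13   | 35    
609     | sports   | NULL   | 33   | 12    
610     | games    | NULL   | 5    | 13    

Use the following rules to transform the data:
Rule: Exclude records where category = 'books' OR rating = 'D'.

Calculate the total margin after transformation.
103

Step 1: Find records where category = 'books' OR rating = 'D'
Step 2: 6 records match, summing to 123
Step 3: Original sum: 226
Step 4: Remaining sum = 226 - 123 = 103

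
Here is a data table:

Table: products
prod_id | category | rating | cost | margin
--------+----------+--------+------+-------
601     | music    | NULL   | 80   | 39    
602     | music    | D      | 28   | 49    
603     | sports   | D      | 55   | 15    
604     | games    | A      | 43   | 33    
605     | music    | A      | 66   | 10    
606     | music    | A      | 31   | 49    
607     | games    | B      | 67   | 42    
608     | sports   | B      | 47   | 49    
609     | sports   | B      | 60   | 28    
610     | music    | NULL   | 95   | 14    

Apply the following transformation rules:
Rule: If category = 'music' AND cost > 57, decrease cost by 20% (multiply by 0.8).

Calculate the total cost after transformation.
523.8

Step 1: Find records where category = 'music' AND cost > 57
Step 2: 3 records match, summing to 241
Step 3: After multiplier: 241 × 0.8 = 192.8
Step 4: Unaffected records sum: 331
Step 5: Final sum = 192.8 + 331 = 523.8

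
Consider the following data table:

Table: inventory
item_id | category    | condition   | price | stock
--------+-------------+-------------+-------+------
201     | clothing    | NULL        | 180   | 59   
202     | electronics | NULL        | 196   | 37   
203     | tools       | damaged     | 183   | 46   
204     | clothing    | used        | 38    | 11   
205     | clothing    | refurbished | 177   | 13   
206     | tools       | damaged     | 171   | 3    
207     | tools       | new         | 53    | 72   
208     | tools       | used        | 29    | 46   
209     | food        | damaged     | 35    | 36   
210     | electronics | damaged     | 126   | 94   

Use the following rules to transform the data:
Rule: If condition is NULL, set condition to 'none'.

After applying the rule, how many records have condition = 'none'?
2

Step 1: Count records where condition IS NULL
Step 2: Found 2 records with NULL condition
Step 3: These records will have condition set to 'none'
Step 4: Records already having condition = 'none': 0
Step 5: Answer: 2 + 0 = 2 records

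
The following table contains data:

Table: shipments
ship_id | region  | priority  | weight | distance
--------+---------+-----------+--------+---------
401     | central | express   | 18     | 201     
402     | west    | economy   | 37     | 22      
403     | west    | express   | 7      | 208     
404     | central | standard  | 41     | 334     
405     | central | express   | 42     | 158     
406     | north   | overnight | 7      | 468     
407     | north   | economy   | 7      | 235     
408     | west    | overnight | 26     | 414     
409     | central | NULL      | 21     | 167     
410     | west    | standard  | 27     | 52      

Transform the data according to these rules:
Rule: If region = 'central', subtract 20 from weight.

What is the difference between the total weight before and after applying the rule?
80

Step 1: Original sum of weight = 233
Step 2: 4 records have region = 'central'
Step 3: Each affected record changes by -20
Step 4: Total change = 4 × -20 = -80
Step 5: New sum = 233 + -80 = 153
Step 6: Difference = |153 - 233| = 80
        (Sum decreased by 80)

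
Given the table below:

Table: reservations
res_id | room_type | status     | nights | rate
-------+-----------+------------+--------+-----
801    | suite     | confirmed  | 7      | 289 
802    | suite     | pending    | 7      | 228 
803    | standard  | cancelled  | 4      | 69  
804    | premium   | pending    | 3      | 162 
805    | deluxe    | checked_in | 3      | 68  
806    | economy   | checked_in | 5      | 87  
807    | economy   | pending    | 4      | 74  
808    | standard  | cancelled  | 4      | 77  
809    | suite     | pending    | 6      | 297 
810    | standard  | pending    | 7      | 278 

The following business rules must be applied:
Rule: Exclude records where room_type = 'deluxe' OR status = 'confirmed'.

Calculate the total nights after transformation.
40

Step 1: Find records where room_type = 'deluxe' OR status = 'confirmed'
Step 2: 2 records match, summing to 10
Step 3: Original sum: 50
Step 4: Remaining sum = 50 - 10 = 40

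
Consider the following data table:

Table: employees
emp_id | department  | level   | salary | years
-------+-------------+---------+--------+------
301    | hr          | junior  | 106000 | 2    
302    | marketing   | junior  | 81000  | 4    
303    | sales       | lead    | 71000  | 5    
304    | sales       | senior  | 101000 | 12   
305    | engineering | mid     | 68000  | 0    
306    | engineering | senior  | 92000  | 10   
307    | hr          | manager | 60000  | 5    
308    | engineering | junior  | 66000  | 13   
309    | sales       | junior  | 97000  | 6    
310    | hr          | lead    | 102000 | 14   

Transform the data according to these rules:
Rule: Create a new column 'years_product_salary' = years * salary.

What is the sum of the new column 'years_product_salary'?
6191000

Step 1: For each record, compute years * salary
Example calculations:
  2 * 106000 = 212000
  4 * 81000 = 324000
  5 * 71000 = 355000
  ...
Step 2: Sum all derived values
Step 3: Total = 6191000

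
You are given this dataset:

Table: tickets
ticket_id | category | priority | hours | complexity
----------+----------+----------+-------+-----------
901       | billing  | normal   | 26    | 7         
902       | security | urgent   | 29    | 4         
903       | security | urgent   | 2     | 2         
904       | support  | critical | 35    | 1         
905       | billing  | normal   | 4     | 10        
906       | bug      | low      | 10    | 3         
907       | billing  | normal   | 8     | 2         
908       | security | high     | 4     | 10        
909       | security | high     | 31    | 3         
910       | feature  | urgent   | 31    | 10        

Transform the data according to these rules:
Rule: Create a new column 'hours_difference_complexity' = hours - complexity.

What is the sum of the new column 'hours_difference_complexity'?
128

Step 1: For each record, compute hours - complexity
Example calculations:
  26 - 7 = 19
  29 - 4 = 25
  2 - 2 = 0
  ...
Step 2: Sum all derived values
Step 3: Total = 128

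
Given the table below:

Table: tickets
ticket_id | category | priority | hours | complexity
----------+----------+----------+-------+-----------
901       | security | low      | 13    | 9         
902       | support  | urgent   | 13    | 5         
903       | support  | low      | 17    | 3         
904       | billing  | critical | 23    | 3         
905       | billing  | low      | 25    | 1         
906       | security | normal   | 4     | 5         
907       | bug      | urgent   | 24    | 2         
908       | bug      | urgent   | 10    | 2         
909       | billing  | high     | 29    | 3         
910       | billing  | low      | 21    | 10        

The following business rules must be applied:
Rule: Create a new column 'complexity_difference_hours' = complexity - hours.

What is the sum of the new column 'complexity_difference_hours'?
-136

Step 1: For each record, compute complexity - hours
Example calculations:
  9 - 13 = -4
  5 - 13 = -8
  3 - 17 = -14
  ...
Step 2: Sum all derived values
Step 3: Total = -136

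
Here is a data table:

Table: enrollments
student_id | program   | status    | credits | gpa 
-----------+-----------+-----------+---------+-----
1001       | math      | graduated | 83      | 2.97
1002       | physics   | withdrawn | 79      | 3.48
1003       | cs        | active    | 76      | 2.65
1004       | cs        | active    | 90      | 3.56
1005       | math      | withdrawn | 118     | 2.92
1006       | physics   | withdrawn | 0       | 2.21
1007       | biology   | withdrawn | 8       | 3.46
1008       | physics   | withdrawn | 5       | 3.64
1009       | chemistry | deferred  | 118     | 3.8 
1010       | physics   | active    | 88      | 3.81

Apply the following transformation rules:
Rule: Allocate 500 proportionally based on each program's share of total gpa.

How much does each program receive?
biology: 53.23, chemistry: 58.46, cs: 95.54, math: 90.62, physics: 202.15

Step 1: Calculate total gpa = 32.5
Step 2: Calculate each program's proportion:
  biology: 3.46/32.5 = 10.65% → 53.23
  chemistry: 3.8/32.5 = 11.69% → 58.46
  cs: 6.21/32.5 = 19.11% → 95.54
  math: 5.89/32.5 = 18.12% → 90.62
  physics: 13.14/32.5 = 40.43% → 202.15
Step 3: Verify: sum of allocations ≈ 500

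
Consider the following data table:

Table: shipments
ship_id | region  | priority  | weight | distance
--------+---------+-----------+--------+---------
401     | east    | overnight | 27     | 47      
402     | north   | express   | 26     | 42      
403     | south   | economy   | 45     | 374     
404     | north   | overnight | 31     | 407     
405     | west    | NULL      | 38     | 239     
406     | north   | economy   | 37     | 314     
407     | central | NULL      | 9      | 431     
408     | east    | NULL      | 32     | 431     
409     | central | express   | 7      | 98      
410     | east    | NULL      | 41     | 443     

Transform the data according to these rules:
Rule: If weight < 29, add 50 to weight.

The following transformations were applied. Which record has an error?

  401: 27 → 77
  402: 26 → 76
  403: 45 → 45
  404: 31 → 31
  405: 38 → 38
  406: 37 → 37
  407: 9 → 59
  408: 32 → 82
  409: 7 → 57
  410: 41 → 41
Record 408 has an error. The correct transformed value should be 32, not 82.

Step 1: Check each record against the rule
Step 2: Record 408 has weight = 32
Step 3: Since 32 >= 29, the bonus should not have been applied
Step 4: Correct value = 32, but claimed value = 82
Conclusion: Record 408 has the error.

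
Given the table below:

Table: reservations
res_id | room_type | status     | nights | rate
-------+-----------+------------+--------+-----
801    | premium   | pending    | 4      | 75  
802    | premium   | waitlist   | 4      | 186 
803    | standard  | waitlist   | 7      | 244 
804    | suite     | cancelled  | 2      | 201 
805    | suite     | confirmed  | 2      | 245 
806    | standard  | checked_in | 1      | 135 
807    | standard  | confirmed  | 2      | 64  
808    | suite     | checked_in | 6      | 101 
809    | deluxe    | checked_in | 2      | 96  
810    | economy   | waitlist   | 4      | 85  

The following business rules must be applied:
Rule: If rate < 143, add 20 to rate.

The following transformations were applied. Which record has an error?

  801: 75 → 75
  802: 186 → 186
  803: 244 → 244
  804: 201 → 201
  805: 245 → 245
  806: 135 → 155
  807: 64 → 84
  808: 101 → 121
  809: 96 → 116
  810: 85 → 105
Record 801 has an error. The correct transformed value should be 95, not 75.

Step 1: Check each record against the rule
Step 2: Record 801 has rate = 75
Step 3: Since 75 < 143, the bonus should have been applied
Step 4: Correct value = 95, but claimed value = 75
Conclusion: Record 801 has the error.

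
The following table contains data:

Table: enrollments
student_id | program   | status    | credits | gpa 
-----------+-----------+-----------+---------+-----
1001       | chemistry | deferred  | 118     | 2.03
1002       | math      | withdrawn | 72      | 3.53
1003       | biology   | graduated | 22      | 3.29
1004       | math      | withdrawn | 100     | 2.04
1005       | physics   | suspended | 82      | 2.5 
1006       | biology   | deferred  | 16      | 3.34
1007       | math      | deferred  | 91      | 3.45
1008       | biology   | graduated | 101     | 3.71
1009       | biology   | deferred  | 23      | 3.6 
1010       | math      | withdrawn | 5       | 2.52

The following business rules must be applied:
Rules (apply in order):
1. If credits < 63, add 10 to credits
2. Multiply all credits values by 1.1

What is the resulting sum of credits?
737.0

Step 1: Apply Rule 1 - Add 10 to records with credits < 63
  - 4 records affected: 66 + (4 × 10) = 106
  - Unaffected records: 564
  - Sum after Rule 1: 670
Step 2: Apply Rule 2 - Multiply all by 1.1
  - 670 × 1.1 = 737.0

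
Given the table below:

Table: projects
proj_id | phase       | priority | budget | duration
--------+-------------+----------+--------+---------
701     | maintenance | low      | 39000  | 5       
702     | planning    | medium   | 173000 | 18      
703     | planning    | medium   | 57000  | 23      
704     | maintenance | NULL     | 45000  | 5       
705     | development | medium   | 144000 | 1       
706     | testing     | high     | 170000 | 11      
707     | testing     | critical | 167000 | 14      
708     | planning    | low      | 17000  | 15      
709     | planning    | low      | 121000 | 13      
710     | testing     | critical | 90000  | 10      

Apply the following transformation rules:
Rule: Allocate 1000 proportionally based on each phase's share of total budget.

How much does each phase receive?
development: 140.76, maintenance: 82.11, planning: 359.73, testing: 417.4

Step 1: Calculate total budget = 1023000
Step 2: Calculate each phase's proportion:
  development: 144000/1023000 = 14.08% → 140.76
  maintenance: 84000/1023000 = 8.21% → 82.11
  planning: 368000/1023000 = 35.97% → 359.73
  testing: 427000/1023000 = 41.74% → 417.4
Step 3: Verify: sum of allocations ≈ 1000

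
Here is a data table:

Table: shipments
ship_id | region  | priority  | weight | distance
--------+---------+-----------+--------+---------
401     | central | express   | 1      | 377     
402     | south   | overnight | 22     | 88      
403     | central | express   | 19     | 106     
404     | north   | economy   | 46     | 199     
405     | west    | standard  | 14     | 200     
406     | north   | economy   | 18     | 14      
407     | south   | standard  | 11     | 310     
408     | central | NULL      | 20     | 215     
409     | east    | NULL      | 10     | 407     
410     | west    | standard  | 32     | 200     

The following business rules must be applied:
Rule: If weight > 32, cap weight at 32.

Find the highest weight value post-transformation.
32

Step 1: Original maximum weight = 46
Step 2: Apply cap at 32
Step 3: 1 records had weight > 32 and were capped
Step 4: Maximum after transformation = 32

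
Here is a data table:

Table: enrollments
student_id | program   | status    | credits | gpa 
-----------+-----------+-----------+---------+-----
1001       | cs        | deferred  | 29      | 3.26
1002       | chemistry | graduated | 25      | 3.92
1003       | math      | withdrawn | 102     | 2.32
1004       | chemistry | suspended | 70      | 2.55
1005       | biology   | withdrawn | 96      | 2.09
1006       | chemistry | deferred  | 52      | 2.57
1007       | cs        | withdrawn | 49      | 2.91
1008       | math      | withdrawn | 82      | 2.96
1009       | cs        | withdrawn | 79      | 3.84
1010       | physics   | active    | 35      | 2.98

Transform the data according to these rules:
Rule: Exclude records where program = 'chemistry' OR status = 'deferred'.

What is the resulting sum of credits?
443

Step 1: Find records where program = 'chemistry' OR status = 'deferred'
Step 2: 4 records match, summing to 176
Step 3: Original sum: 619
Step 4: Remaining sum = 619 - 176 = 443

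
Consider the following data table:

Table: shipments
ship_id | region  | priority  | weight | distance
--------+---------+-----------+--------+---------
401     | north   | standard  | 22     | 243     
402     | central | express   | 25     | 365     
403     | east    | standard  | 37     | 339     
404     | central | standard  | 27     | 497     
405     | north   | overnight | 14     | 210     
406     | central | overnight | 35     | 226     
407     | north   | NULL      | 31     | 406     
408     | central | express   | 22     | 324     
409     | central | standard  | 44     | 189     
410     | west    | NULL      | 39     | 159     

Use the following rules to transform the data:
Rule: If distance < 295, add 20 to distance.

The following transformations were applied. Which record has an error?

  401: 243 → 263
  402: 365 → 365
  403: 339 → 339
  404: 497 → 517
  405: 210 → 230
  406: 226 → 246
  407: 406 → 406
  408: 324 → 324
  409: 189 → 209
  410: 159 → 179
Record 404 has an error. The correct transformed value should be 497, not 517.

Step 1: Check each record against the rule
Step 2: Record 404 has distance = 497
Step 3: Since 497 >= 295, the bonus should not have been applied
Step 4: Correct value = 497, but claimed value = 517
Conclusion: Record 404 has the error.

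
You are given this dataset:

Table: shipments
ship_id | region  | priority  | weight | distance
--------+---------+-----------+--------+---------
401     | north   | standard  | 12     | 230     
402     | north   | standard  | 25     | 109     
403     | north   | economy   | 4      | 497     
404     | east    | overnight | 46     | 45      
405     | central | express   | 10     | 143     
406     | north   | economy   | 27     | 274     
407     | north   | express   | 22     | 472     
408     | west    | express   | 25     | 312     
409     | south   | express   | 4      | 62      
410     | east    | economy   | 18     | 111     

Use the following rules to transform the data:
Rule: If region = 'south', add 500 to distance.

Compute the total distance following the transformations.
2755

Step 1: Count records where region = 'south': 1
Step 2: Total bonus added: 1 × 500 = 500
Step 3: Original sum of distance: 2255
Step 4: Final sum = 2255 + 500 = 2755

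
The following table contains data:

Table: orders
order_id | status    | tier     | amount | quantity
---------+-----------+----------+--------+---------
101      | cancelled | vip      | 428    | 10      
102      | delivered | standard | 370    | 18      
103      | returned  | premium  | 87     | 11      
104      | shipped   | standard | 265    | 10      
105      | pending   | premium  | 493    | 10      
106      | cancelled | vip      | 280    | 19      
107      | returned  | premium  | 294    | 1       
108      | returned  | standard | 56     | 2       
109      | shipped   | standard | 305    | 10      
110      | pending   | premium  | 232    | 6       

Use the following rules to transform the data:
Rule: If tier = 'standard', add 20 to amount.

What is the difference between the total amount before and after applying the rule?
80

Step 1: Original sum of amount = 2810
Step 2: 4 records have tier = 'standard'
Step 3: Each affected record changes by 20
Step 4: Total change = 4 × 20 = 80
Step 5: New sum = 2810 + 80 = 2890
Step 6: Difference = |2890 - 2810| = 80
        (Sum increased by 80)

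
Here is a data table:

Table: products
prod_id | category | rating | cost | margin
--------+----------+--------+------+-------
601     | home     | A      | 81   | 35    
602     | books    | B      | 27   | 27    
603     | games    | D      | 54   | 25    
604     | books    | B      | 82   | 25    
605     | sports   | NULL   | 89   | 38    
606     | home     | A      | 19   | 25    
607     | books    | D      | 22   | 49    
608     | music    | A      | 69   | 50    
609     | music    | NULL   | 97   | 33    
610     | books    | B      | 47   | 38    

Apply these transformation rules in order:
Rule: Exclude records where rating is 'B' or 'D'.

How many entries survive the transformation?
5

Step 1: Count records to exclude
  - 3 (B) + 2 (D) = 5 records
Step 2: Total records: 10
Step 3: Remaining = 10 - 5 = 5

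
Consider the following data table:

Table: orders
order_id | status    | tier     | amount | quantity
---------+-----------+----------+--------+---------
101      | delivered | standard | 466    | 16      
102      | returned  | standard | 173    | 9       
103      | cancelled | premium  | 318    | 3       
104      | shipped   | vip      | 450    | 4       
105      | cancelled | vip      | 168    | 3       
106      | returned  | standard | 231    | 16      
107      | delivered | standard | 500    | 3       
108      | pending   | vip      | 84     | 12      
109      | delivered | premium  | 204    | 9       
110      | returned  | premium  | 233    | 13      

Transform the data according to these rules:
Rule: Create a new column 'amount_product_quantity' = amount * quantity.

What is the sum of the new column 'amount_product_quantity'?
23340

Step 1: For each record, compute amount * quantity
Example calculations:
  466 * 16 = 7456
  173 * 9 = 1557
  318 * 3 = 954
  ...
Step 2: Sum all derived values
Step 3: Total = 23340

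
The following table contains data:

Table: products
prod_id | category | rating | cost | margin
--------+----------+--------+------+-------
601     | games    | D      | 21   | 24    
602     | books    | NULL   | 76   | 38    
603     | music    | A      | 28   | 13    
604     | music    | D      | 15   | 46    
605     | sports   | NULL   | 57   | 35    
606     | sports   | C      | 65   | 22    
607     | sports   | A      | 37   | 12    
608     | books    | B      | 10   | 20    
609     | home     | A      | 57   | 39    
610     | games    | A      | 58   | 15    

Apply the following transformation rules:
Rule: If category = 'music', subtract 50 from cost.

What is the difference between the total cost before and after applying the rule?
100

Step 1: Original sum of cost = 424
Step 2: 2 records have category = 'music'
Step 3: Each affected record changes by -50
Step 4: Total change = 2 × -50 = -100
Step 5: New sum = 424 + -100 = 324
Step 6: Difference = |324 - 424| = 100
        (Sum decreased by 100)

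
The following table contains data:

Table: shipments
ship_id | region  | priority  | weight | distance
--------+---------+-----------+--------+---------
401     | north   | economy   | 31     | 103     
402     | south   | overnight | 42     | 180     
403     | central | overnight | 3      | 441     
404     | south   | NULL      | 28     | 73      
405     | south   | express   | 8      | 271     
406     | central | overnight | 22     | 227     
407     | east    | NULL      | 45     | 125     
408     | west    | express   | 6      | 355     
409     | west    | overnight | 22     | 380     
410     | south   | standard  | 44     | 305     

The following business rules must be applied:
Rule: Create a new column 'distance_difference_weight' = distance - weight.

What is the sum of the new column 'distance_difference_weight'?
2209

Step 1: For each record, compute distance - weight
Example calculations:
  103 - 31 = 72
  180 - 42 = 138
  441 - 3 = 438
  ...
Step 2: Sum all derived values
Step 3: Total = 2209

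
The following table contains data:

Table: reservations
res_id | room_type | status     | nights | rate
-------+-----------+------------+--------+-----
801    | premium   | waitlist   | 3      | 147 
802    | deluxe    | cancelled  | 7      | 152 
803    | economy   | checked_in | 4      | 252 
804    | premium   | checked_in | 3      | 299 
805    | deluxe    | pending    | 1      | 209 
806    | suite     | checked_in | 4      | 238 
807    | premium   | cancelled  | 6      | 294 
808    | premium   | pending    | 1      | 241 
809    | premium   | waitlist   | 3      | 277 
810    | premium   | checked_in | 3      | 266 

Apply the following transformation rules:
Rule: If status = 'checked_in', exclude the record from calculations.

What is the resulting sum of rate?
1320

Step 1: Identify records where status = 'checked_in'
Step 2: The excluded records sum to 1055
Step 3: Original total rate = 2375
Step 4: Remaining total = 2375 - 1055 = 1320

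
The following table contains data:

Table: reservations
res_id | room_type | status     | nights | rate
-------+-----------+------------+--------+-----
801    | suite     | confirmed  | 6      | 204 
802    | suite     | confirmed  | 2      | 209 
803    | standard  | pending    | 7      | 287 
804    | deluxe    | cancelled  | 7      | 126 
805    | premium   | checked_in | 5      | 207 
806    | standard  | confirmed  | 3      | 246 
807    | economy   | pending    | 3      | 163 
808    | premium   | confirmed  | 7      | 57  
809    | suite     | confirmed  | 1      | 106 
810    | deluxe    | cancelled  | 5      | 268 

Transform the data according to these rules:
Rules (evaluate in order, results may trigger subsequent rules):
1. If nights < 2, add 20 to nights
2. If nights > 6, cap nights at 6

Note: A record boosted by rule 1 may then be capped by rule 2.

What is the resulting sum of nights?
48

Step 1: Apply rule 1 to records with nights < 2
  - 1 records get bonus of 20
  - Of these, 1 records then exceed 6 and get capped
Step 2: Apply rule 2 to records with nights > 6
  - 3 records (original) are capped
Step 3: Calculate final sum = 48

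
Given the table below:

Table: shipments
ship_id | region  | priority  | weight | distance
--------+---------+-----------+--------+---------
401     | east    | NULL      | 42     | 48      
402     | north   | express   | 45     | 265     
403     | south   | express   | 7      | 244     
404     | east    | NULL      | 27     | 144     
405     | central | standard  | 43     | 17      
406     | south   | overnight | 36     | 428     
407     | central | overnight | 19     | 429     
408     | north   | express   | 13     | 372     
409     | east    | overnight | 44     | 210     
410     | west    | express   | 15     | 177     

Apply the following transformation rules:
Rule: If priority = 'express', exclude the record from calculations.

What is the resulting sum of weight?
211

Step 1: Identify records where priority = 'express'
Step 2: The excluded records sum to 80
Step 3: Original total weight = 291
Step 4: Remaining total = 291 - 80 = 211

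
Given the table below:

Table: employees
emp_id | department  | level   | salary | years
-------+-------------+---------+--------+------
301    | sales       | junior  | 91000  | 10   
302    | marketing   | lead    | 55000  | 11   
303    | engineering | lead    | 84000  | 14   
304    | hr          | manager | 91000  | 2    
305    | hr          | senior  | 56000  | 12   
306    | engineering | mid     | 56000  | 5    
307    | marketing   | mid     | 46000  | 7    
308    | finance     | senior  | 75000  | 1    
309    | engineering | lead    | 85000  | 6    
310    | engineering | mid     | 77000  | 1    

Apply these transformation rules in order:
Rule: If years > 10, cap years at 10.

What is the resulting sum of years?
62

Step 1: 3 records have years > 10
Step 2: These records originally summed to 37
Step 3: After capping: 3 × 10 = 30
Step 4: Unaffected records sum: 32
Step 5: Final sum = 30 + 32 = 62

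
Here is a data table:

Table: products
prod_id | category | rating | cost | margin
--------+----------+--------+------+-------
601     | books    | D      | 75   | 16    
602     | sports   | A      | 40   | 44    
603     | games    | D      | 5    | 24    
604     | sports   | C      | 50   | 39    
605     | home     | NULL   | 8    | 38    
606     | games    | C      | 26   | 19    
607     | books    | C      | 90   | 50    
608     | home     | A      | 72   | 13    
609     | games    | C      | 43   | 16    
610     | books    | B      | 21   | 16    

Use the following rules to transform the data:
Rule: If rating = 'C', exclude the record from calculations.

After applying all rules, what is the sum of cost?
221

Step 1: Identify records where rating = 'C'
Step 2: The excluded records sum to 209
Step 3: Original total cost = 430
Step 4: Remaining total = 430 - 209 = 221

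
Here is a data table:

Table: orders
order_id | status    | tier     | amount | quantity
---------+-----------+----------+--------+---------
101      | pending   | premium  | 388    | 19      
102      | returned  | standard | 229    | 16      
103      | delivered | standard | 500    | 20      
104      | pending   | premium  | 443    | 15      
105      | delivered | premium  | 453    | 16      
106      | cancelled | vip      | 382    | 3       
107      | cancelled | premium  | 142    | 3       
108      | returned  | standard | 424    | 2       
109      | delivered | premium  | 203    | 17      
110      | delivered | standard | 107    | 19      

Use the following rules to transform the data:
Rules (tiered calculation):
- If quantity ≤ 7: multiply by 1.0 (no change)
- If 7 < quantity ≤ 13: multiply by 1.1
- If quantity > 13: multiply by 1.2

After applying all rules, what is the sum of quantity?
154.4

Step 1: Tier 1 (quantity ≤ 7): 3 records, sum = 8 × 1.0 = 8.0
Step 2: Tier 2 (7 < quantity ≤ 13): 0 records, sum = 0 × 1.1 = 0.0
Step 3: Tier 3 (quantity > 13): 7 records, sum = 122 × 1.2 = 146.4
Step 4: Final sum = 8.0 + 0.0 + 146.4 = 154.4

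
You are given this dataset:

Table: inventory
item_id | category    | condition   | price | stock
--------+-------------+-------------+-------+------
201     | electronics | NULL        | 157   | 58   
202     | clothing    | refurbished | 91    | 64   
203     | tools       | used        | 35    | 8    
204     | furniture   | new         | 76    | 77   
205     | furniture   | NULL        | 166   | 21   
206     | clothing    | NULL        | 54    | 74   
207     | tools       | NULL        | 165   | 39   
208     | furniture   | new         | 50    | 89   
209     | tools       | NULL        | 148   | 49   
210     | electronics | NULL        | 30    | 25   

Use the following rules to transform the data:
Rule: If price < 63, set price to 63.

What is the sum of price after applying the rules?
1055

Step 1: 4 records have price < 63
Step 2: These records originally summed to 169
Step 3: After setting to minimum: 4 × 63 = 252
Step 4: Unaffected records sum: 803
Step 5: Final sum = 252 + 803 = 1055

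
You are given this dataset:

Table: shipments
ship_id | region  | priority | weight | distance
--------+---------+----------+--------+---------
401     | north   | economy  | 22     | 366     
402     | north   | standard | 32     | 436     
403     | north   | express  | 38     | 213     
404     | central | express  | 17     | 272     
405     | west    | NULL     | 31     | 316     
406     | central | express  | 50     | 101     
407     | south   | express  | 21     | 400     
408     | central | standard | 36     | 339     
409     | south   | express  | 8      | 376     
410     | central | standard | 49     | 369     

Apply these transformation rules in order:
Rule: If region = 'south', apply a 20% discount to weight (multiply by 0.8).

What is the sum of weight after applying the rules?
298.2

Step 1: Records with region = 'south' have total weight = 29
Step 2: Apply multiplier: 29 × 0.8 = 23.2
Step 3: Other records total: 275
Step 4: Final sum = 23.2 + 275 = 298.2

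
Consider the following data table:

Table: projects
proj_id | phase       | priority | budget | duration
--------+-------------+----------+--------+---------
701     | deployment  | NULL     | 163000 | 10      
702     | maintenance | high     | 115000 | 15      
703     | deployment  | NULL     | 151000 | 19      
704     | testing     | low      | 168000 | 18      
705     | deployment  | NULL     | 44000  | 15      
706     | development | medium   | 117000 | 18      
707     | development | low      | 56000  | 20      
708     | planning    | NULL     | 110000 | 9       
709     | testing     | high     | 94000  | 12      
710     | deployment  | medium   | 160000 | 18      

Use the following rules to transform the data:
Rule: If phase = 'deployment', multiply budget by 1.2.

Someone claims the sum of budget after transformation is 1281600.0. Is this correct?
Yes, the result is correct.

Step 1: Calculate the correct sum after transformation
Step 2: Apply multiplier 1.2 to records where phase = 'deployment'
Step 3: Correct result = 1281600.0
Step 4: Claimed result = 1281600.0
Step 5: 1281600.0 = 1281600.0 ✓
Conclusion: The claimed result is correct.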